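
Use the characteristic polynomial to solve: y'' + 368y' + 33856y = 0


Characteristic equation: r² + 368r + 33856 = 0, i.e. (r + 184)² = 0.
Repeated root r = -184; include an x factor for the second linearly independent solution.
General solution: y = (C₁ + C₂x)e^(-184x).


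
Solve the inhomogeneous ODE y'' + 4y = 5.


Homogeneous part: r² + 4 = 0 ⇒ r = ±2i, so y_h = C₁cos(2x) + C₂sin(2x).
Try constant y_p = A; plug in: 4A = 5 ⇒ A = 5/4.
General solution: y = C₁cos(2x) + C₂sin(2x) + 5/4.


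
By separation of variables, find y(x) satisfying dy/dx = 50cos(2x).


g(y) = 1, so integrate directly: y = ∫ 50cos(2x) dx = 25sin(2x) + C.


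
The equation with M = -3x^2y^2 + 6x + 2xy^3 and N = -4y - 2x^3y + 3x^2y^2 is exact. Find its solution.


Check exactness: ∂M/∂y = -6x^2y + 6xy^2 and ∂N/∂x = -6x^2y + 6xy^2; equal, so the equation is exact.
Integrate M with respect to x (treating y as constant): ∫M dx = -x^3y^2 + 3x^2 + x^2y^3 + h(y).
Differentiate w.r.t. y and set equal to N: the x-dependent terms already match, leaving h'(y) = -4y. Integrate: h(y) = -2y^2.
So F(x,y) = -2y^2 - x^3y^2 + 3x^2 + x^2y^3.
General solution: -2y^2 - x^3y^2 + 3x^2 + x^2y^3 = C.


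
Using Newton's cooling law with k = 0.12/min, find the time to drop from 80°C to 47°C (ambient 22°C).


From T(t) = T_a + (T₀ - T_a)e^(-kt), set T(t) = 47:
(47 - 22) / (80 - 22) = e^(-0.12t), so t = -ln(0.431)/0.12 ≈ 7.0 minutes.


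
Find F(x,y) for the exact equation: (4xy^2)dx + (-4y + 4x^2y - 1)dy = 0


Check exactness: ∂M/∂y = 8xy and ∂N/∂x = 8xy; equal, so the equation is exact.
Integrate M with respect to x (treating y as constant): ∫M dx = 2x^2y^2 + h(y).
Differentiate w.r.t. y and set equal to N: the x-dependent terms already match, leaving h'(y) = -4y - 1. Integrate: h(y) = -2y^2 - y.
So F(x,y) = -2y^2 + 2x^2y^2 - y.
General solution: -2y^2 + 2x^2y^2 - y = C.


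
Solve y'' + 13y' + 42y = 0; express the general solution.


Characteristic equation: r² + 13r + 42 = 0.
Factor: (r + 7)(r + 6) = 0 ⇒ r = -7, -6 (distinct real).
General solution: y = C₁e^(-7x) + C₂e^(-6x).


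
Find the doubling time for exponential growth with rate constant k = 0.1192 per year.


Exponential growth: P(t) = P₀ e^(0.1192t). Set P(t)/P₀ = 2: e^(0.1192t) = 2.
Solve: t = ln(2)/0.1192 ≈ 5.81 years.


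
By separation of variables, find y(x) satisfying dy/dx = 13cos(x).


g(y) = 1, so integrate directly: y = ∫ 13cos(x) dx = 13sin(x) + C.


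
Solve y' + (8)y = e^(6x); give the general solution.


P(x) = 8 ⇒ μ = e^(8x).
(μ y)' = e^(14x) ⇒ μ y = e^(14x)/14 + C.
Divide by μ: y = (1/14)e^(6x) + Ce^(-8x).


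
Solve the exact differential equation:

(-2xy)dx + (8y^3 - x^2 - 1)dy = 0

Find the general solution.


Check exactness: ∂M/∂y = -2x and ∂N/∂x = -2x; equal, so the equation is exact.
Integrate M with respect to x (treating y as constant): ∫M dx = -x^2y + h(y).
Differentiate w.r.t. y and set equal to N: the x-dependent terms already match, leaving h'(y) = 8y^3 - 1. Integrate: h(y) = 2y^4 - y.
So F(x,y) = 2y^4 - x^2y - y.
General solution: 2y^4 - x^2y - y = C.


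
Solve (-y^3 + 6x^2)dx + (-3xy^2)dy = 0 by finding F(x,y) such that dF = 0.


Check exactness: ∂M/∂y = -3y^2 and ∂N/∂x = -3y^2; equal, so the equation is exact.
Integrate M with respect to x (treating y as constant): ∫M dx = -xy^3 + 2x^3 + h(y).
Differentiate w.r.t. y and set equal to N: all terms match, so h'(y) = 0 and h is a constant absorbed into C.
General solution: -xy^3 + 2x^3 = C.


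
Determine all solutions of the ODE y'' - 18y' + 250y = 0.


Characteristic equation: r² - 18r + 250 = 0.
Discriminant is negative; roots r = 9 ± 13i (complex conjugate pair).
General solution uses e^(α x)(C₁ cos(β x) + C₂ sin(β x)): y = e^(9x)(C₁cos(13x) + C₂sin(13x)).


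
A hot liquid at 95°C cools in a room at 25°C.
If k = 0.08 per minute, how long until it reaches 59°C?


From T(t) = T_a + (T₀ - T_a)e^(-kt), set T(t) = 59:
(59 - 25) / (95 - 25) = e^(-0.08t), so t = -ln(0.486)/0.08 ≈ 9.0 minutes.


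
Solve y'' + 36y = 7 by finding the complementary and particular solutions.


Homogeneous part: r² + 36 = 0 ⇒ r = ±6i, so y_h = C₁cos(6x) + C₂sin(6x).
Try constant y_p = A; plug in: 36A = 7 ⇒ A = 7/36.
General solution: y = C₁cos(6x) + C₂sin(6x) + 7/36.


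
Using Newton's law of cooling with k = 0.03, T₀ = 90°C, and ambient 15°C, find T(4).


Newton's law: dT/dt = -k(T - T_a) has solution T(t) = T_a + (T₀ - T_a)e^(-kt).
Plug in T_a = 15, T₀ = 90, k = 0.03, t = 4: T(4) = 15 + (75)e^(-0.12) ≈ 81.5°C.


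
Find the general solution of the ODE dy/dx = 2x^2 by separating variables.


Integrate both sides with respect to x: y = ∫ 2x^2 dx = (2/3)x^3 + C.


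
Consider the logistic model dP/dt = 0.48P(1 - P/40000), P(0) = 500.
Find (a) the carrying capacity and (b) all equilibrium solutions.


Logistic ODE dP/dt = 0.48P(1 - P/40000) has equilibria where dP/dt = 0, i.e. P = 0 or P = 40000.
The coefficient (1 - P/K) = 0 when P = K, identifying K = 40000 as the carrying capacity.
(a) K = 40000; (b) equilibria P = 0 and P = 40000.


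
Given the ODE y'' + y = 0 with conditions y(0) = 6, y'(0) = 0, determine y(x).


Characteristic roots of r² + 1 = 0 are ±1i, so y = C₁cos(x) + C₂sin(x).
Apply y(0) = 6: C₁ = 6. Differentiate and apply y'(0) = 0: 1·C₂ = 0, so C₂ = 0.
Particular solution: y = 6cos(x).


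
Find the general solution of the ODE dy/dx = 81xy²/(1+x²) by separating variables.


Separate: dy/y² = 81x/(1+x²) dx.
Integrate LHS: ∫ dy/y² = -1/y.
Integrate RHS via u = 1+x²: (81/2)ln(1+x²) + C.
Result: -1/y = (81/2)ln(1+x²) + C.


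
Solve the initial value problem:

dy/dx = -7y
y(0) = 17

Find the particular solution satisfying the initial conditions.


General solution of y' = -7y is y = Ce^(-7x).
Apply y(0) = 17: C = 17.
Particular solution: y = 17e^(-7x).


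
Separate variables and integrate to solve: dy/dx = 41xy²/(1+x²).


Separate: dy/y² = 41x/(1+x²) dx.
Integrate LHS: ∫ dy/y² = -1/y.
Integrate RHS via u = 1+x²: (41/2)ln(1+x²) + C.
Result: -1/y = (41/2)ln(1+x²) + C.


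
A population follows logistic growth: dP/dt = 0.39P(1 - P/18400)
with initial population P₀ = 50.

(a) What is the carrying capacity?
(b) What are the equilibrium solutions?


Logistic ODE dP/dt = 0.39P(1 - P/18400) has equilibria where dP/dt = 0, i.e. P = 0 or P = 18400.
The coefficient (1 - P/K) = 0 when P = K, identifying K = 18400 as the carrying capacity.
(a) K = 18400; (b) equilibria P = 0 and P = 18400.


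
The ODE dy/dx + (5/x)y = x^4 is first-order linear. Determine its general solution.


P(x) = 5/x ⇒ μ = x^5.
(x^5 y)' = x^9 ⇒ x^5 y = x^10/(10) + C.
Solve for y: y = (1/10)x^5 + C/x^5.


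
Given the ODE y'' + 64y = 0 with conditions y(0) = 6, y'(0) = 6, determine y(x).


Characteristic roots of r² + 64 = 0 are ±8i, so y = C₁cos(8x) + C₂sin(8x).
Apply y(0) = 6: C₁ = 6. Differentiate and apply y'(0) = 6: 8·C₂ = 6, so C₂ = 3/4.
Particular solution: y = 6cos(8x) + (3/4)sin(8x).


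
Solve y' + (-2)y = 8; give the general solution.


P(x) = -2 ⇒ μ = e^(-2x).
(μ y)' = 8e^(-2x) ⇒ μ y = -4e^(-2x) + C.
Divide by μ: y = -4 + Ce^(2x).


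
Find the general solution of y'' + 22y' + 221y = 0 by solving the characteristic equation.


Characteristic equation: r² + 22r + 221 = 0.
Discriminant is negative; roots r = -11 ± 10i (complex conjugate pair).
General solution uses e^(α x)(C₁ cos(β x) + C₂ sin(β x)): y = e^(-11x)(C₁cos(10x) + C₂sin(10x)).


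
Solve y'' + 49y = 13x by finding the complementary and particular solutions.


Homogeneous: r² + 49 = 0 ⇒ r = ±7i, y_h = C₁cos(7x) + C₂sin(7x).
Polynomial forcing; try y_p = Ax + B. Then y_p'' + 49 y_p = 49(Ax + B) = 13x, so B = 0 and A = 13/49.
General solution: y = C₁cos(7x) + C₂sin(7x) + (13/49)x.


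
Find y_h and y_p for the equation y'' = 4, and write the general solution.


Characteristic polynomial (r - 0)² = 0; repeated root r = 0.
y_h = (C₁ + C₂x). Forcing matches the repeated root (resonance), so try y_p = Ax².
Substitute and solve for A: 2A = 4, so A = 2.
General solution: y = C₁ + C₂x + 2x².


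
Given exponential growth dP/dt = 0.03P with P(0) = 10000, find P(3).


The ODE dP/dt = 0.03P has solution P(t) = P(0)e^(0.03t).
Substitute P(0) = 10000 and t = 3: P(3) = 10000 e^(0.09) ≈ 10942.


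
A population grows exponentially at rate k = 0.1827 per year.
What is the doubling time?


Exponential growth: P(t) = P₀ e^(0.1827t). Set P(t)/P₀ = 2: e^(0.1827t) = 2.
Solve: t = ln(2)/0.1827 ≈ 3.79 years.


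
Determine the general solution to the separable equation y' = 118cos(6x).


g(y) = 1, so integrate directly: y = ∫ 118cos(6x) dx = (59/3)sin(6x) + C.


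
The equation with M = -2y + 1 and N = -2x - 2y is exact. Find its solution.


Check exactness: ∂M/∂y = -2 and ∂N/∂x = -2; equal, so the equation is exact.
Integrate M with respect to x (treating y as constant): ∫M dx = -2xy + x + h(y).
Differentiate w.r.t. y and set equal to N: the x-dependent terms already match, leaving h'(y) = -2y. Integrate: h(y) = -y^2.
So F(x,y) = -2xy + x - y^2.
General solution: -2xy + x - y^2 = C.


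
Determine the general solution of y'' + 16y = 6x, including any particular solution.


Homogeneous: r² + 16 = 0 ⇒ r = ±4i, y_h = C₁cos(4x) + C₂sin(4x).
Polynomial forcing; try y_p = Ax + B. Then y_p'' + 16 y_p = 16(Ax + B) = 6x, so B = 0 and A = 3/8.
General solution: y = C₁cos(4x) + C₂sin(4x) + (3/8)x.


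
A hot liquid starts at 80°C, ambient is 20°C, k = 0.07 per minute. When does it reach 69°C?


From T(t) = T_a + (T₀ - T_a)e^(-kt), set T(t) = 69:
(69 - 20) / (80 - 20) = e^(-0.07t), so t = -ln(0.817)/0.07 ≈ 2.9 minutes.


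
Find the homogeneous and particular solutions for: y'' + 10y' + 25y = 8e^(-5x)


Characteristic polynomial (r + 5)² = 0; repeated root r = -5.
y_h = (C₁ + C₂x)e^(-5x). Forcing matches the repeated root (resonance), so try y_p = Ax² e^(-5x).
Substitute and solve for A: 2A = 8, so A = 4.
General solution: y = (C₁ + C₂x + 4x²)e^(-5x).


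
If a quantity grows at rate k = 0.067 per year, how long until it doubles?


Exponential growth: P(t) = P₀ e^(0.067t). Set P(t)/P₀ = 2: e^(0.067t) = 2.
Solve: t = ln(2)/0.067 ≈ 10.35 years.


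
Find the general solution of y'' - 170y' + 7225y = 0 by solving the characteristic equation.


Characteristic equation: r² - 170r + 7225 = 0, i.e. (r - 85)² = 0.
Repeated root r = 85; include an x factor for the second linearly independent solution.
General solution: y = (C₁ + C₂x)e^(85x).


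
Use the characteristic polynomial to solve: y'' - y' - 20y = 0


Characteristic equation: r² - r - 20 = 0.
Factor: (r + 4)(r - 5) = 0 ⇒ r = -4, 5 (distinct real).
General solution: y = C₁e^(-4x) + C₂e^(5x).


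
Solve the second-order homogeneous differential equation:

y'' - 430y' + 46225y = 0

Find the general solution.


Characteristic equation: r² - 430r + 46225 = 0, i.e. (r - 215)² = 0.
Repeated root r = 215; include an x factor for the second linearly independent solution.
General solution: y = (C₁ + C₂x)e^(215x).


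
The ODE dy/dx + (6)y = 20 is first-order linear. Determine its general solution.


P(x) = 6, Q(x) = 20; integrating factor μ = e^(6x).
(μ y)' = 20e^(6x) ⇒ μ y = (10/3)e^(6x) + C.
Divide by μ: y = 10/3 + Ce^(-6x).


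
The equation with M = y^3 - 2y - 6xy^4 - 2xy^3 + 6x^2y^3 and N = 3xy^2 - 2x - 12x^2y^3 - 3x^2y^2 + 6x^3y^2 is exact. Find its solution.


Check exactness: ∂M/∂y = 3y^2 - 2 - 24xy^3 - 6xy^2 + 18x^2y^2 and ∂N/∂x = 3y^2 - 2 - 24xy^3 - 6xy^2 + 18x^2y^2; equal, so the equation is exact.
Integrate M with respect to x (treating y as constant): ∫M dx = xy^3 - 2xy - 3x^2y^4 - x^2y^3 + 2x^3y^3 + h(y).
Differentiate w.r.t. y and set equal to N: all terms match, so h'(y) = 0 and h is a constant absorbed into C.
General solution: xy^3 - 2xy - 3x^2y^4 - x^2y^3 + 2x^3y^3 = C.


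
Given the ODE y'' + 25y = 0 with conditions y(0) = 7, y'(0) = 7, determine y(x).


Characteristic roots of r² + 25 = 0 are ±5i, so y = C₁cos(5x) + C₂sin(5x).
Apply y(0) = 7: C₁ = 7. Differentiate and apply y'(0) = 7: 5·C₂ = 7, so C₂ = 7/5.
Particular solution: y = 7cos(5x) + (7/5)sin(5x).


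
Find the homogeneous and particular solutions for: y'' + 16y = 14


Homogeneous part: r² + 16 = 0 ⇒ r = ±4i, so y_h = C₁cos(4x) + C₂sin(4x).
Try constant y_p = A; plug in: 16A = 14 ⇒ A = 7/8.
General solution: y = C₁cos(4x) + C₂sin(4x) + 7/8.


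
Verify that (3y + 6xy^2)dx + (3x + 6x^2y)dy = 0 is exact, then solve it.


Check exactness: ∂M/∂y = 3 + 12xy and ∂N/∂x = 3 + 12xy; equal, so the equation is exact.
Integrate M with respect to x (treating y as constant): ∫M dx = 3xy + 3x^2y^2 + h(y).
Differentiate w.r.t. y and set equal to N: all terms match, so h'(y) = 0 and h is a constant absorbed into C.
General solution: 3xy + 3x^2y^2 = C.


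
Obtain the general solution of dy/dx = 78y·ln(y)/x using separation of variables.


Separate: dy/[y ln(y)] = 78 dx/x.
Substitute u = ln(y): du/u = 78 dx/x.
Integrate: ln|ln(y)| = 78ln|x| + C₀, hence ln(y) = C·x^78.


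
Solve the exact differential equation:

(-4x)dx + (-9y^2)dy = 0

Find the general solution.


Check exactness: ∂M/∂y = 0 and ∂N/∂x = 0; equal, so the equation is exact.
Integrate M with respect to x (treating y as constant): ∫M dx = -2x^2 + h(y).
Differentiate w.r.t. y and set equal to N: the x-dependent terms already match, leaving h'(y) = -9y^2. Integrate: h(y) = -3y^3.
So F(x,y) = -3y^3 - 2x^2.
General solution: -3y^3 - 2x^2 = C.


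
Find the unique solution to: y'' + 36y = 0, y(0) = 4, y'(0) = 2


Characteristic roots of r² + 36 = 0 are ±6i, so y = C₁cos(6x) + C₂sin(6x).
Apply y(0) = 4: C₁ = 4. Differentiate and apply y'(0) = 2: 6·C₂ = 2, so C₂ = 1/3.
Particular solution: y = 4cos(6x) + (1/3)sin(6x).


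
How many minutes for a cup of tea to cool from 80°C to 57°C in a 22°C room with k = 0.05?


From T(t) = T_a + (T₀ - T_a)e^(-kt), set T(t) = 57:
(57 - 22) / (80 - 22) = e^(-0.05t), so t = -ln(0.603)/0.05 ≈ 10.1 minutes.


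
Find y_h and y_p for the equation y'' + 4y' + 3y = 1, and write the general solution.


Characteristic roots of r² + 4r + 3 = 0 are -3, -1.
y_h = C₁e^(-3x) + C₂e^(-x).
Constant forcing; try y_p = A. Then 3A = 1 ⇒ A = 1/3.
General solution: y = C₁e^(-3x) + C₂e^(-x) + 1/3.


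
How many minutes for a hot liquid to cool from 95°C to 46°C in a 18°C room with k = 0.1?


From T(t) = T_a + (T₀ - T_a)e^(-kt), set T(t) = 46:
(46 - 18) / (95 - 18) = e^(-0.1t), so t = -ln(0.364)/0.1 ≈ 10.1 minutes.


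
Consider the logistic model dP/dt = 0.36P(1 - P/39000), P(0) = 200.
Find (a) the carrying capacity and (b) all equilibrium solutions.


Logistic ODE dP/dt = 0.36P(1 - P/39000) has equilibria where dP/dt = 0, i.e. P = 0 or P = 39000.
The coefficient (1 - P/K) = 0 when P = K, identifying K = 39000 as the carrying capacity.
(a) K = 39000; (b) equilibria P = 0 and P = 39000.


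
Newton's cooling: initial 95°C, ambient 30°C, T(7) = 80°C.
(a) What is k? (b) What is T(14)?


Newton's law: T(t) = T_a + (T₀ - T_a)e^(-kt).
(a) Use T(7) = 80: (80 - 30)/(95 - 30) = e^(-k·7), so k = -ln(0.769)/7 ≈ 0.0375.
(b) Apply k to t = 14: T(14) = 30 + (65)e^(-0.525) ≈ 68.5°C.


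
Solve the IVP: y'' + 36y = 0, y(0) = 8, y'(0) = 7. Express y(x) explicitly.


Characteristic roots of r² + 36 = 0 are ±6i, so y = C₁cos(6x) + C₂sin(6x).
Apply y(0) = 8: C₁ = 8. Differentiate and apply y'(0) = 7: 6·C₂ = 7, so C₂ = 7/6.
Particular solution: y = 8cos(6x) + (7/6)sin(6x).


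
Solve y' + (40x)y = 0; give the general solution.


P(x) = 40x ⇒ μ = e^(20x²).
Q(x) = 0 so μ y is constant: y = Ce^(-20x²).


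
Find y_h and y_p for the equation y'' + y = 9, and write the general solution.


Homogeneous part: r² + 1 = 0 ⇒ r = ±1i, so y_h = C₁cos(x) + C₂sin(x).
Try constant y_p = A; plug in: 1A = 9 ⇒ A = 9.
General solution: y = C₁cos(x) + C₂sin(x) + 9.


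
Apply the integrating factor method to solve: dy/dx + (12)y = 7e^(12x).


P(x) = 12 ⇒ μ = e^(12x).
(μ y)' = 7e^(24x) ⇒ μ y = (7/24)e^(24x) + C.
Divide by μ: y = (7/24)e^(12x) + Ce^(-12x).


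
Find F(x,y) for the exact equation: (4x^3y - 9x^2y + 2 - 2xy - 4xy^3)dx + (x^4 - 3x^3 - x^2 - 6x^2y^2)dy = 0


Check exactness: ∂M/∂y = 4x^3 - 9x^2 - 2x - 12xy^2 and ∂N/∂x = 4x^3 - 9x^2 - 2x - 12xy^2; equal, so the equation is exact.
Integrate M with respect to x (treating y as constant): ∫M dx = x^4y - 3x^3y + 2x - x^2y - 2x^2y^3 + h(y).
Differentiate w.r.t. y and set equal to N: all terms match, so h'(y) = 0 and h is a constant absorbed into C.
General solution: x^4y - 3x^3y + 2x - x^2y - 2x^2y^3 = C.


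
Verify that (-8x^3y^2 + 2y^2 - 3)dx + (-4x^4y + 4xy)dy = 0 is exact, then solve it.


Check exactness: ∂M/∂y = -16x^3y + 4y and ∂N/∂x = -16x^3y + 4y; equal, so the equation is exact.
Integrate M with respect to x (treating y as constant): ∫M dx = -2x^4y^2 + 2xy^2 - 3x + h(y).
Differentiate w.r.t. y and set equal to N: all terms match, so h'(y) = 0 and h is a constant absorbed into C.
General solution: -2x^4y^2 + 2xy^2 - 3x = C.


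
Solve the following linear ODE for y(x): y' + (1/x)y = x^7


P(x) = 1/x ⇒ μ = x^1.
(x^1 y)' = x^8 ⇒ x^1 y = x^9/(9) + C.
Solve for y: y = (1/9)x^8 + C/x^1.


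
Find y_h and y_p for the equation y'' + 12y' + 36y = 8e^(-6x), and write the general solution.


Characteristic polynomial (r + 6)² = 0; repeated root r = -6.
y_h = (C₁ + C₂x)e^(-6x). Forcing matches the repeated root (resonance), so try y_p = Ax² e^(-6x).
Substitute and solve for A: 2A = 8, so A = 4.
General solution: y = (C₁ + C₂x + 4x²)e^(-6x).


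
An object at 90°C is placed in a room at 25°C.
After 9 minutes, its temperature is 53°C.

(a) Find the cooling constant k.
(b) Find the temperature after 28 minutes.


Newton's law: T(t) = T_a + (T₀ - T_a)e^(-kt).
(a) Use T(9) = 53: (53 - 25)/(90 - 25) = e^(-k·9), so k = -ln(0.431)/9 ≈ 0.0936.
(b) Apply k to t = 28: T(28) = 25 + (65)e^(-2.620) ≈ 29.7°C.


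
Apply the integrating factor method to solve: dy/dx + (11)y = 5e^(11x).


P(x) = 11 ⇒ μ = e^(11x).
(μ y)' = 5e^(22x) ⇒ μ y = (5/22)e^(22x) + C.
Divide by μ: y = (5/22)e^(11x) + Ce^(-11x).


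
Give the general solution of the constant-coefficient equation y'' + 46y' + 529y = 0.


Characteristic equation: r² + 46r + 529 = 0, i.e. (r + 23)² = 0.
Repeated root r = -23; include an x factor for the second linearly independent solution.
General solution: y = (C₁ + C₂x)e^(-23x).


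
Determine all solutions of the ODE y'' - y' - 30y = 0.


Characteristic equation: r² - r - 30 = 0.
Factor: (r - 6)(r + 5) = 0 ⇒ r = 6, -5 (distinct real).
General solution: y = C₁e^(6x) + C₂e^(-5x).


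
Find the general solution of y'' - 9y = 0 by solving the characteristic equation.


Characteristic equation: r² - 9 = 0.
Factor: (r - 3)(r + 3) = 0 ⇒ r = 3, -3 (distinct real).
General solution: y = C₁e^(3x) + C₂e^(-3x).


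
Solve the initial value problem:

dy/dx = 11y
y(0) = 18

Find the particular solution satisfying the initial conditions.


General solution of y' = 11y is y = Ce^(11x).
Apply y(0) = 18: C = 18.
Particular solution: y = 18e^(11x).


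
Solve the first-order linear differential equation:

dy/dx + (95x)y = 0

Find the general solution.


P(x) = 95x ⇒ μ = e^((95/2)x²).
Q(x) = 0 so μ y is constant: y = Ce^(-(95/2)x²).


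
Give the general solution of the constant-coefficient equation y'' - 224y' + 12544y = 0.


Characteristic equation: r² - 224r + 12544 = 0, i.e. (r - 112)² = 0.
Repeated root r = 112; include an x factor for the second linearly independent solution.
General solution: y = (C₁ + C₂x)e^(112x).


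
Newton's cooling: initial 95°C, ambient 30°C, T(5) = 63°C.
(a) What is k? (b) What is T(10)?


Newton's law: T(t) = T_a + (T₀ - T_a)e^(-kt).
(a) Use T(5) = 63: (63 - 30)/(95 - 30) = e^(-k·5), so k = -ln(0.508)/5 ≈ 0.1356.
(b) Apply k to t = 10: T(10) = 30 + (65)e^(-1.356) ≈ 46.8°C.


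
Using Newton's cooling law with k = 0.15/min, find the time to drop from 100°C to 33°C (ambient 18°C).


From T(t) = T_a + (T₀ - T_a)e^(-kt), set T(t) = 33:
(33 - 18) / (100 - 18) = e^(-0.15t), so t = -ln(0.183)/0.15 ≈ 11.3 minutes.


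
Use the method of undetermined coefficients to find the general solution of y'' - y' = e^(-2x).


Characteristic roots of r² - r = 0 are 0, 1.
y_h = C₁ + C₂e^(x).
Forcing exponent -2 is not a characteristic root; try y_p = Ae^(-2x).
Substitute: A·(4 + (-1)·-2 + (0)) = A·6 = 1, so A = 1/6.
General solution: y = C₁ + C₂e^(x) + (1/6)e^(-2x).


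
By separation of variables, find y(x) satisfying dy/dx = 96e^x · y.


Separate variables: dy/y = 96e^x dx.
Integrate: ln|y| = 96e^x + C₀.
Exponentiate: y = Ce^(96e^x).


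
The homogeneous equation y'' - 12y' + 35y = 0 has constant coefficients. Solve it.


Characteristic equation: r² - 12r + 35 = 0.
Factor: (r - 7)(r - 5) = 0 ⇒ r = 7, 5 (distinct real).
General solution: y = C₁e^(7x) + C₂e^(5x).


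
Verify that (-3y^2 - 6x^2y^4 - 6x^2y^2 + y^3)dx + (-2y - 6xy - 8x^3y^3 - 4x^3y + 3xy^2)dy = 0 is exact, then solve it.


Check exactness: ∂M/∂y = -6y - 24x^2y^3 - 12x^2y + 3y^2 and ∂N/∂x = -6y - 24x^2y^3 - 12x^2y + 3y^2; equal, so the equation is exact.
Integrate M with respect to x (treating y as constant): ∫M dx = -3xy^2 - 2x^3y^4 - 2x^3y^2 + xy^3 + h(y).
Differentiate w.r.t. y and set equal to N: the x-dependent terms already match, leaving h'(y) = -2y. Integrate: h(y) = -y^2.
So F(x,y) = -y^2 - 3xy^2 - 2x^3y^4 - 2x^3y^2 + xy^3.
General solution: -y^2 - 3xy^2 - 2x^3y^4 - 2x^3y^2 + xy^3 = C.


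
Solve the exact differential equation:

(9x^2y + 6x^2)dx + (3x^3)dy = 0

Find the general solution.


Check exactness: ∂M/∂y = 9x^2 and ∂N/∂x = 9x^2; equal, so the equation is exact.
Integrate M with respect to x (treating y as constant): ∫M dx = 3x^3y + 2x^3 + h(y).
Differentiate w.r.t. y and set equal to N: all terms match, so h'(y) = 0 and h is a constant absorbed into C.
General solution: 3x^3y + 2x^3 = C.


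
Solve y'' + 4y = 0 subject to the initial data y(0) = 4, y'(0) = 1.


Characteristic roots of r² + 4 = 0 are ±2i, so y = C₁cos(2x) + C₂sin(2x).
Apply y(0) = 4: C₁ = 4. Differentiate and apply y'(0) = 1: 2·C₂ = 1, so C₂ = 1/2.
Particular solution: y = 4cos(2x) + (1/2)sin(2x).


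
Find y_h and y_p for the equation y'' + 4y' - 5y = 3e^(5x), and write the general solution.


Characteristic roots of r² + 4r - 5 = 0 are 1, -5.
y_h = C₁e^(x) + C₂e^(-5x).
Forcing exponent 5 is not a characteristic root; try y_p = Ae^(5x).
Substitute: A·(25 + (4)·5 + (-5)) = A·40 = 3, so A = 3/40.
General solution: y = C₁e^(x) + C₂e^(-5x) + (3/40)e^(5x).


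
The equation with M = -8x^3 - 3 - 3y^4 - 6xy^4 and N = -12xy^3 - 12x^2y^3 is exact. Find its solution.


Check exactness: ∂M/∂y = -12y^3 - 24xy^3 and ∂N/∂x = -12y^3 - 24xy^3; equal, so the equation is exact.
Integrate M with respect to x (treating y as constant): ∫M dx = -2x^4 - 3x - 3xy^4 - 3x^2y^4 + h(y).
Differentiate w.r.t. y and set equal to N: all terms match, so h'(y) = 0 and h is a constant absorbed into C.
General solution: -2x^4 - 3x - 3xy^4 - 3x^2y^4 = C.


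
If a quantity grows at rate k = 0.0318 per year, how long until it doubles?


Exponential growth: P(t) = P₀ e^(0.0318t). Set P(t)/P₀ = 2: e^(0.0318t) = 2.
Solve: t = ln(2)/0.0318 ≈ 21.80 years.


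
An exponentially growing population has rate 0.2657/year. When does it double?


Exponential growth: P(t) = P₀ e^(0.2657t). Set P(t)/P₀ = 2: e^(0.2657t) = 2.
Solve: t = ln(2)/0.2657 ≈ 2.61 years.


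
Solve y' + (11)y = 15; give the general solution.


P(x) = 11, Q(x) = 15; integrating factor μ = e^(11x).
(μ y)' = 15e^(11x) ⇒ μ y = (15/11)e^(11x) + C.
Divide by μ: y = 15/11 + Ce^(-11x).


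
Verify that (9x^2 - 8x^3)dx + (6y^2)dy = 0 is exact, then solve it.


Check exactness: ∂M/∂y = 0 and ∂N/∂x = 0; equal, so the equation is exact.
Integrate M with respect to x (treating y as constant): ∫M dx = 3x^3 - 2x^4 + h(y).
Differentiate w.r.t. y and set equal to N: the x-dependent terms already match, leaving h'(y) = 6y^2. Integrate: h(y) = 2y^3.
So F(x,y) = 3x^3 + 2y^3 - 2x^4.
General solution: 3x^3 + 2y^3 - 2x^4 = C.


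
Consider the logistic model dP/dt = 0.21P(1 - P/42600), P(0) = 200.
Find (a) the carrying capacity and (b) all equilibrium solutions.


Logistic ODE dP/dt = 0.21P(1 - P/42600) has equilibria where dP/dt = 0, i.e. P = 0 or P = 42600.
The coefficient (1 - P/K) = 0 when P = K, identifying K = 42600 as the carrying capacity.
(a) K = 42600; (b) equilibria P = 0 and P = 42600.


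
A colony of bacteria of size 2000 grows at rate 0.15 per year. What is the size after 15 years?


The ODE dP/dt = 0.15P has solution P(t) = P(0)e^(0.15t).
Substitute P(0) = 2000 and t = 15: P(15) = 2000 e^(2.25) ≈ 18975.


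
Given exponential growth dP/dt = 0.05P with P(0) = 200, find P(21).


The ODE dP/dt = 0.05P has solution P(t) = P(0)e^(0.05t).
Substitute P(0) = 200 and t = 21: P(21) = 200 e^(1.05) ≈ 572.


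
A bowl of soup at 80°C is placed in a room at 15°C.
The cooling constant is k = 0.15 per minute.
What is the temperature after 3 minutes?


Newton's law: dT/dt = -k(T - T_a) has solution T(t) = T_a + (T₀ - T_a)e^(-kt).
Plug in T_a = 15, T₀ = 80, k = 0.15, t = 3: T(3) = 15 + (65)e^(-0.45) ≈ 56.4°C.


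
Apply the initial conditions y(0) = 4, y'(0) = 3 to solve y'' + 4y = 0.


Characteristic roots of r² + 4 = 0 are ±2i, so y = C₁cos(2x) + C₂sin(2x).
Apply y(0) = 4: C₁ = 4. Differentiate and apply y'(0) = 3: 2·C₂ = 3, so C₂ = 3/2.
Particular solution: y = 4cos(2x) + (3/2)sin(2x).


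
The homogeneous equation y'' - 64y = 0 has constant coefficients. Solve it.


Characteristic equation: r² - 64 = 0.
Factor: (r + 8)(r - 8) = 0 ⇒ r = -8, 8 (distinct real).
General solution: y = C₁e^(-8x) + C₂e^(8x).


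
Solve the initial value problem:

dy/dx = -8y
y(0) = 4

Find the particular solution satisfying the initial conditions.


General solution of y' = -8y is y = Ce^(-8x).
Apply y(0) = 4: C = 4.
Particular solution: y = 4e^(-8x).


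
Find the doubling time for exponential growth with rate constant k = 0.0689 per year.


Exponential growth: P(t) = P₀ e^(0.0689t). Set P(t)/P₀ = 2: e^(0.0689t) = 2.
Solve: t = ln(2)/0.0689 ≈ 10.06 years.


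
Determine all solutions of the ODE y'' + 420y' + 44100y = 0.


Characteristic equation: r² + 420r + 44100 = 0, i.e. (r + 210)² = 0.
Repeated root r = -210; include an x factor for the second linearly independent solution.
General solution: y = (C₁ + C₂x)e^(-210x).


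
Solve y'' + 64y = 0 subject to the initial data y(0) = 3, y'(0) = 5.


Characteristic roots of r² + 64 = 0 are ±8i, so y = C₁cos(8x) + C₂sin(8x).
Apply y(0) = 3: C₁ = 3. Differentiate and apply y'(0) = 5: 8·C₂ = 5, so C₂ = 5/8.
Particular solution: y = 3cos(8x) + (5/8)sin(8x).


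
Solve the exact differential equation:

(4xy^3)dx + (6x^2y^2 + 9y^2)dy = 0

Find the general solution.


Check exactness: ∂M/∂y = 12xy^2 and ∂N/∂x = 12xy^2; equal, so the equation is exact.
Integrate M with respect to x (treating y as constant): ∫M dx = 2x^2y^3 + h(y).
Differentiate w.r.t. y and set equal to N: the x-dependent terms already match, leaving h'(y) = 9y^2. Integrate: h(y) = 3y^3.
So F(x,y) = 2x^2y^3 + 3y^3.
General solution: 2x^2y^3 + 3y^3 = C.


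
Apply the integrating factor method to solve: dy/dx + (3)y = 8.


P(x) = 3, Q(x) = 8; integrating factor μ = e^(3x).
(μ y)' = 8e^(3x) ⇒ μ y = (8/3)e^(3x) + C.
Divide by μ: y = 8/3 + Ce^(-3x).


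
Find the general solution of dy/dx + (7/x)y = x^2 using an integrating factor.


P(x) = 7/x ⇒ μ = x^7.
(x^7 y)' = x^9 ⇒ x^7 y = x^10/(10) + C.
Solve for y: y = (1/10)x^3 + C/x^7.


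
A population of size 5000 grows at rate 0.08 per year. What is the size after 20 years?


The ODE dP/dt = 0.08P has solution P(t) = P(0)e^(0.08t).
Substitute P(0) = 5000 and t = 20: P(20) = 5000 e^(1.60) ≈ 24765.


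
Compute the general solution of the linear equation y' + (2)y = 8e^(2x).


P(x) = 2 ⇒ μ = e^(2x).
(μ y)' = 8e^(4x) ⇒ μ y = (8/4)e^(4x) + C.
Divide by μ: y = 2e^(2x) + Ce^(-2x).


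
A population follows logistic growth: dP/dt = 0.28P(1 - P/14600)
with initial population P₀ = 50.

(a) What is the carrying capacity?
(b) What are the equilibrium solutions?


Logistic ODE dP/dt = 0.28P(1 - P/14600) has equilibria where dP/dt = 0, i.e. P = 0 or P = 14600.
The coefficient (1 - P/K) = 0 when P = K, identifying K = 14600 as the carrying capacity.
(a) K = 14600; (b) equilibria P = 0 and P = 14600.


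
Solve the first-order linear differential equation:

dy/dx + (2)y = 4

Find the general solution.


P(x) = 2, Q(x) = 4; integrating factor μ = e^(2x).
(μ y)' = 4e^(2x) ⇒ μ y = 2e^(2x) + C.
Divide by μ: y = 2 + Ce^(-2x).


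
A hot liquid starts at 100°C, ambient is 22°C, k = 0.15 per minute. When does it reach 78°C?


From T(t) = T_a + (T₀ - T_a)e^(-kt), set T(t) = 78:
(78 - 22) / (100 - 22) = e^(-0.15t), so t = -ln(0.718)/0.15 ≈ 2.2 minutes.


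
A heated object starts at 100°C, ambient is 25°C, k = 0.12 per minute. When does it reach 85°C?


From T(t) = T_a + (T₀ - T_a)e^(-kt), set T(t) = 85:
(85 - 25) / (100 - 25) = e^(-0.12t), so t = -ln(0.800)/0.12 ≈ 1.9 minutes.


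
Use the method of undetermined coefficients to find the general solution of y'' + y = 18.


Homogeneous part: r² + 1 = 0 ⇒ r = ±1i, so y_h = C₁cos(x) + C₂sin(x).
Try constant y_p = A; plug in: 1A = 18 ⇒ A = 18.
General solution: y = C₁cos(x) + C₂sin(x) + 18.


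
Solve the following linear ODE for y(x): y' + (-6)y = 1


P(x) = -6 ⇒ μ = e^(-6x).
(μ y)' = e^(-6x) ⇒ μ y = -(1/6)e^(-6x) + C.
Divide by μ: y = -1/6 + Ce^(6x).


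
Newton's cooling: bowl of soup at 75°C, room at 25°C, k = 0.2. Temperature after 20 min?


Newton's law: dT/dt = -k(T - T_a) has solution T(t) = T_a + (T₀ - T_a)e^(-kt).
Plug in T_a = 25, T₀ = 75, k = 0.2, t = 20: T(20) = 25 + (50)e^(-4.00) ≈ 25.9°C.


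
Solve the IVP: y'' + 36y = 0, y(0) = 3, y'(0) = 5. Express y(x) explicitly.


Characteristic roots of r² + 36 = 0 are ±6i, so y = C₁cos(6x) + C₂sin(6x).
Apply y(0) = 3: C₁ = 3. Differentiate and apply y'(0) = 5: 6·C₂ = 5, so C₂ = 5/6.
Particular solution: y = 3cos(6x) + (5/6)sin(6x).


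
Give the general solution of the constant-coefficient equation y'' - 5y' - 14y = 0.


Characteristic equation: r² - 5r - 14 = 0.
Factor: (r + 2)(r - 7) = 0 ⇒ r = -2, 7 (distinct real).
General solution: y = C₁e^(-2x) + C₂e^(7x).


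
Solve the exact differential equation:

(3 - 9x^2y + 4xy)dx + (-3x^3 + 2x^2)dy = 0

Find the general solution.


Check exactness: ∂M/∂y = -9x^2 + 4x and ∂N/∂x = -9x^2 + 4x; equal, so the equation is exact.
Integrate M with respect to x (treating y as constant): ∫M dx = 3x - 3x^3y + 2x^2y + h(y).
Differentiate w.r.t. y and set equal to N: all terms match, so h'(y) = 0 and h is a constant absorbed into C.
General solution: 3x - 3x^3y + 2x^2y = C.


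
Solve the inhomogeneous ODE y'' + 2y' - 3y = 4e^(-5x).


Characteristic roots of r² + 2r - 3 = 0 are 1, -3.
y_h = C₁e^(x) + C₂e^(-3x).
Forcing exponent -5 is not a characteristic root; try y_p = Ae^(-5x).
Substitute: A·(25 + (2)·-5 + (-3)) = A·12 = 4, so A = 1/3.
General solution: y = C₁e^(x) + C₂e^(-3x) + (1/3)e^(-5x).


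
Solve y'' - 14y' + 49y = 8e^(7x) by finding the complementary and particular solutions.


Characteristic polynomial (r - 7)² = 0; repeated root r = 7.
y_h = (C₁ + C₂x)e^(7x). Forcing matches the repeated root (resonance), so try y_p = Ax² e^(7x).
Substitute and solve for A: 2A = 8, so A = 4.
General solution: y = (C₁ + C₂x + 4x²)e^(7x).


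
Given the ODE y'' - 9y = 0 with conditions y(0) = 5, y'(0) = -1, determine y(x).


Characteristic roots of r² - 9 = 0 are -3, 3.
General solution y = c₁ e^(-3x) + c₂ e^(3x).
Apply y(0) = 5: c₁ + c₂ = 5. Apply y'(0) = -1: -3 c₁ + 3 c₂ = -1.
Solve: c₁ = 8/3, c₂ = 7/3.
Particular solution: y = (8/3)e^(-3x) + (7/3)e^(3x).


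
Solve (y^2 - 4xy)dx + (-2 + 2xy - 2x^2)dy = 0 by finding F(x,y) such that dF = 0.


Check exactness: ∂M/∂y = 2y - 4x and ∂N/∂x = 2y - 4x; equal, so the equation is exact.
Integrate M with respect to x (treating y as constant): ∫M dx = xy^2 - 2x^2y + h(y).
Differentiate w.r.t. y and set equal to N: the x-dependent terms already match, leaving h'(y) = -2. Integrate: h(y) = -2y.
So F(x,y) = -2y + xy^2 - 2x^2y.
General solution: -2y + xy^2 - 2x^2y = C.


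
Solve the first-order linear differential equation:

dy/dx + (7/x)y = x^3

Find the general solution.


P(x) = 7/x ⇒ μ = x^7.
(x^7 y)' = x^10 ⇒ x^7 y = x^11/(11) + C.
Solve for y: y = (1/11)x^4 + C/x^7.


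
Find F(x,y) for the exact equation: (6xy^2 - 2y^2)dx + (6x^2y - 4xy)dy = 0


Check exactness: ∂M/∂y = 12xy - 4y and ∂N/∂x = 12xy - 4y; equal, so the equation is exact.
Integrate M with respect to x (treating y as constant): ∫M dx = 3x^2y^2 - 2xy^2 + h(y).
Differentiate w.r.t. y and set equal to N: all terms match, so h'(y) = 0 and h is a constant absorbed into C.
General solution: 3x^2y^2 - 2xy^2 = C.


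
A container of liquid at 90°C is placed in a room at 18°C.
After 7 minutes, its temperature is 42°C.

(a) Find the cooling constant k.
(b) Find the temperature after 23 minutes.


Newton's law: T(t) = T_a + (T₀ - T_a)e^(-kt).
(a) Use T(7) = 42: (42 - 18)/(90 - 18) = e^(-k·7), so k = -ln(0.333)/7 ≈ 0.1569.
(b) Apply k to t = 23: T(23) = 18 + (72)e^(-3.610) ≈ 19.9°C.


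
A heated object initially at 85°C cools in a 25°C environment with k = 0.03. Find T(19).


Newton's law: dT/dt = -k(T - T_a) has solution T(t) = T_a + (T₀ - T_a)e^(-kt).
Plug in T_a = 25, T₀ = 85, k = 0.03, t = 19: T(19) = 25 + (60)e^(-0.57) ≈ 58.9°C.


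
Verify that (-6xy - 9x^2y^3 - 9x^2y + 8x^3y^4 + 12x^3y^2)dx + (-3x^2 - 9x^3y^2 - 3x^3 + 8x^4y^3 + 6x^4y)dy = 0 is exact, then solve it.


Check exactness: ∂M/∂y = -6x - 27x^2y^2 - 9x^2 + 32x^3y^3 + 24x^3y and ∂N/∂x = -6x - 27x^2y^2 - 9x^2 + 32x^3y^3 + 24x^3y; equal, so the equation is exact.
Integrate M with respect to x (treating y as constant): ∫M dx = -3x^2y - 3x^3y^3 - 3x^3y + 2x^4y^4 + 3x^4y^2 + h(y).
Differentiate w.r.t. y and set equal to N: all terms match, so h'(y) = 0 and h is a constant absorbed into C.
General solution: -3x^2y - 3x^3y^3 - 3x^3y + 2x^4y^4 + 3x^4y^2 = C.


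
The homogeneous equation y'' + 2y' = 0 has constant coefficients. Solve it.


Characteristic equation: r² + 2r = 0.
Factor: (r + 2)(r - 0) = 0 ⇒ r = -2, 0 (distinct real).
General solution: y = C₁e^(-2x) + C₂.


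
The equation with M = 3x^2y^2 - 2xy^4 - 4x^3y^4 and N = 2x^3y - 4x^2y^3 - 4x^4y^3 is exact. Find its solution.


Check exactness: ∂M/∂y = 6x^2y - 8xy^3 - 16x^3y^3 and ∂N/∂x = 6x^2y - 8xy^3 - 16x^3y^3; equal, so the equation is exact.
Integrate M with respect to x (treating y as constant): ∫M dx = x^3y^2 - x^2y^4 - x^4y^4 + h(y).
Differentiate w.r.t. y and set equal to N: all terms match, so h'(y) = 0 and h is a constant absorbed into C.
General solution: x^3y^2 - x^2y^4 - x^4y^4 = C.


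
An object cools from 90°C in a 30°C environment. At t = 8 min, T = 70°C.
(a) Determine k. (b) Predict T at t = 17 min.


Newton's law: T(t) = T_a + (T₀ - T_a)e^(-kt).
(a) Use T(8) = 70: (70 - 30)/(90 - 30) = e^(-k·8), so k = -ln(0.667)/8 ≈ 0.0507.
(b) Apply k to t = 17: T(17) = 30 + (60)e^(-0.862) ≈ 55.3°C.


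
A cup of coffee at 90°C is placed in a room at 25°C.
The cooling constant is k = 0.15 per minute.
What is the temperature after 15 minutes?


Newton's law: dT/dt = -k(T - T_a) has solution T(t) = T_a + (T₀ - T_a)e^(-kt).
Plug in T_a = 25, T₀ = 90, k = 0.15, t = 15: T(15) = 25 + (65)e^(-2.25) ≈ 31.9°C.


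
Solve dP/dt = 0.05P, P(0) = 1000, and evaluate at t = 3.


The ODE dP/dt = 0.05P has solution P(t) = P(0)e^(0.05t).
Substitute P(0) = 1000 and t = 3: P(3) = 1000 e^(0.15) ≈ 1162.


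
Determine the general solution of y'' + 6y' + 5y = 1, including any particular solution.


Characteristic roots of r² + 6r + 5 = 0 are -1, -5.
y_h = C₁e^(-x) + C₂e^(-5x).
Constant forcing; try y_p = A. Then 5A = 1 ⇒ A = 1/5.
General solution: y = C₁e^(-x) + C₂e^(-5x) + 1/5.


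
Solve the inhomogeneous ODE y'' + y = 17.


Homogeneous part: r² + 1 = 0 ⇒ r = ±1i, so y_h = C₁cos(x) + C₂sin(x).
Try constant y_p = A; plug in: 1A = 17 ⇒ A = 17.
General solution: y = C₁cos(x) + C₂sin(x) + 17.


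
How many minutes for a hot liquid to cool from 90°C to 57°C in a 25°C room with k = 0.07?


From T(t) = T_a + (T₀ - T_a)e^(-kt), set T(t) = 57:
(57 - 25) / (90 - 25) = e^(-0.07t), so t = -ln(0.492)/0.07 ≈ 10.1 minutes.


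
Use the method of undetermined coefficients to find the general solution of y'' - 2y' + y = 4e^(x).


Characteristic polynomial (r - 1)² = 0; repeated root r = 1.
y_h = (C₁ + C₂x)e^(x). Forcing matches the repeated root (resonance), so try y_p = Ax² e^(x).
Substitute and solve for A: 2A = 4, so A = 2.
General solution: y = (C₁ + C₂x + 2x²)e^(x).


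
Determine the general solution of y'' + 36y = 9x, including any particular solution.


Homogeneous: r² + 36 = 0 ⇒ r = ±6i, y_h = C₁cos(6x) + C₂sin(6x).
Polynomial forcing; try y_p = Ax + B. Then y_p'' + 36 y_p = 36(Ax + B) = 9x, so B = 0 and A = 1/4.
General solution: y = C₁cos(6x) + C₂sin(6x) + (1/4)x.


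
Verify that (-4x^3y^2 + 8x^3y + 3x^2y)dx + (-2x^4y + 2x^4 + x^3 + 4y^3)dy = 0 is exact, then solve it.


Check exactness: ∂M/∂y = -8x^3y + 8x^3 + 3x^2 and ∂N/∂x = -8x^3y + 8x^3 + 3x^2; equal, so the equation is exact.
Integrate M with respect to x (treating y as constant): ∫M dx = -x^4y^2 + 2x^4y + x^3y + h(y).
Differentiate w.r.t. y and set equal to N: the x-dependent terms already match, leaving h'(y) = 4y^3. Integrate: h(y) = y^4.
So F(x,y) = -x^4y^2 + 2x^4y + x^3y + y^4.
General solution: -x^4y^2 + 2x^4y + x^3y + y^4 = C.


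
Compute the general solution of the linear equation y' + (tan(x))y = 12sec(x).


P(x) = tan(x) ⇒ μ = e^(∫tan(x)dx) = sec(x).
(sec(x) y)' = 12sec²(x) ⇒ sec(x) y = 12tan(x) + C.
Multiply by cos(x): y = 12sin(x) + C·cos(x).


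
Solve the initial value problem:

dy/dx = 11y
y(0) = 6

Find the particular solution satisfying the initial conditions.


General solution of y' = 11y is y = Ce^(11x).
Apply y(0) = 6: C = 6.
Particular solution: y = 6e^(11x).


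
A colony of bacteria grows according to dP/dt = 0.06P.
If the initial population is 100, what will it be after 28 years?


The ODE dP/dt = 0.06P has solution P(t) = P(0)e^(0.06t).
Substitute P(0) = 100 and t = 28: P(28) = 100 e^(1.68) ≈ 537.


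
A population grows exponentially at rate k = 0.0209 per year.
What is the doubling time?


Exponential growth: P(t) = P₀ e^(0.0209t). Set P(t)/P₀ = 2: e^(0.0209t) = 2.
Solve: t = ln(2)/0.0209 ≈ 33.16 years.


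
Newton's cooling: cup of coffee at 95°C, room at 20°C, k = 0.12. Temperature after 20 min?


Newton's law: dT/dt = -k(T - T_a) has solution T(t) = T_a + (T₀ - T_a)e^(-kt).
Plug in T_a = 20, T₀ = 95, k = 0.12, t = 20: T(20) = 20 + (75)e^(-2.40) ≈ 26.8°C.
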